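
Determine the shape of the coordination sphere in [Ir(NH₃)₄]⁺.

square planar

Ligand charges: ammonia is neutral. With an overall charge of +1 the iridium centre must be in the +1 oxidation state.
Ir sits in group 9, so the d-electron count is 9 − 1 = 8.
Coordination number: 4.
A 5d d⁸ ion has a large crystal-field splitting; square planar leaves the high-energy d_{x²−y²} orbital empty and maximises CFSE.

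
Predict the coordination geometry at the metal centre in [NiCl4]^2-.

tetrahedral

Each chloride is −1; balancing the −2 overall charge requires Ni(II).
Nickel is a group-10 element; Ni(II) is therefore d⁸.
Coordination number: 4.
Chloride is a weak-field ligand.
With weak-field ligands the CFSE gain from square planar is small, so a 3d d⁸ ion takes the sterically preferred tetrahedral geometry.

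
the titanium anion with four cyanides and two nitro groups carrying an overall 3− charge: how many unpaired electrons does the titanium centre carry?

Summing ligand charges against the −3 overall charge gives an oxidation state of +3 for titanium.
Group 4 minus oxidation state 3 gives a d¹ configuration.
In an octahedral field the d¹ configuration is t₂g¹e_g⁰ (only one arrangement possible), giving 1 unpaired electron.

1 unpaired electron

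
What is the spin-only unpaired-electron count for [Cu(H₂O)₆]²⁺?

Ligand charges: water is neutral. With an overall charge of +2 the copper centre must be in the +2 oxidation state.
Copper is a group-11 element; Cu(II) is therefore d⁹.
In an octahedral field the d⁹ configuration is t₂g⁶e_g³ (only one arrangement possible), giving 1 unpaired electron.

1 unpaired electron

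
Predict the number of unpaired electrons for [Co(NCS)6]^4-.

3 unpaired electrons

Ligand charges: each isothiocyanate is −1. With an overall charge of −4 the cobalt centre must be in the +2 oxidation state.
Co sits in group 9, so the d-electron count is 9 − 2 = 7.
The spin state decides the count: Isothiocyanate is a weak-field ligand for a first-row metal, so the complex is high-spin.
An octahedral high-spin d⁷ ion is t₂g⁵e_g², giving 3 unpaired electrons.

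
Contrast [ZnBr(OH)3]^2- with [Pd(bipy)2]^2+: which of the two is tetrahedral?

[ZnBr(OH)3]^2-

For [ZnBr(OH)3]^2-: Each bromide is −1; each hydroxide is −1; balancing the −2 overall charge requires Zn(II). Group 12 minus oxidation state 2 gives a d¹⁰ configuration. A d¹⁰ ion has no crystal-field stabilisation preference between square planar and tetrahedral, so four ligands adopt the sterically favoured tetrahedral geometry. → tetrahedral.
For [Pd(bipy)2]^2+: Ligand charges: 2,2′-bipyridine is neutral. With an overall charge of +2 the palladium centre must be in the +2 oxidation state. Palladium is a group-10 element; Pd(II) is therefore d⁸. A 4d d⁸ ion has a large crystal-field splitting; square planar leaves the high-energy d_{x²−y²} orbital empty and maximises CFSE. → square planar.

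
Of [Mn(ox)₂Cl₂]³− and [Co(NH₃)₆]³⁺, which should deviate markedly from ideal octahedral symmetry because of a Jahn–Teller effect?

[Mn(ox)₂Cl₂]³−: Ligand charges: each oxalate is −2; each chloride is −1. With an overall charge of −3 the manganese centre must be in the +3 oxidation state. Group 7 minus oxidation state 3 gives a d⁴ configuration. Chloride and oxalate are weak-field ligands for a first-row metal, so the complex is high-spin. The t₂g³e_g¹ (high-spin) configuration has an unevenly filled e_g set; the Jahn–Teller theorem predicts a tetragonal distortion (typically axial elongation) to lift the degeneracy.
[Co(NH₃)₆]³⁺: Ammonia is neutral; balancing the +3 overall charge requires Co(III). Cobalt is a group-9 element; Co(III) is therefore d⁶. Co(III) has an exceptionally large octahedral splitting and is low-spin with essentially every ligand except fluoride. The d⁶ configuration leaves the e_g set evenly filled (or empty) — no strong Jahn–Teller driving force.

[Mn(ox)₂Cl₂]³−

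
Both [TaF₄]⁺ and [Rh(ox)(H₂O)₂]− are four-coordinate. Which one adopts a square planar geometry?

[Rh(ox)(H₂O)₂]−

For [TaF₄]⁺: Ligand charges: each fluoride is −1. With an overall charge of +1 the tantalum centre must be in the +5 oxidation state. Tantalum is a group-5 element; Ta(V) is therefore d⁰. A d⁰ ion has no crystal-field stabilisation preference between square planar and tetrahedral, so four ligands adopt the sterically favoured tetrahedral geometry. → tetrahedral.
For [Rh(ox)(H₂O)₂]−: Summing ligand charges against the −1 overall charge gives an oxidation state of +1 for rhodium. Rhodium is a group-9 element; Rh(I) is therefore d⁸. A 4d d⁸ ion has a large crystal-field splitting; square planar leaves the high-energy d_{x²−y²} orbital empty and maximises CFSE. → square planar.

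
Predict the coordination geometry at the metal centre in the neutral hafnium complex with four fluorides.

tetrahedral

Each fluoride is −1; balancing the 0 overall charge requires Hf(IV).
Group 4 minus oxidation state 4 gives a d⁰ configuration.
With 4 monodentate ligands the coordination number is 4.
A d⁰ ion has no crystal-field stabilisation preference between square planar and tetrahedral, so four ligands adopt the sterically favoured tetrahedral geometry.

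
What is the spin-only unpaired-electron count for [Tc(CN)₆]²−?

3

Each cyanide is −1; balancing the −2 overall charge requires Tc(IV).
Group 7 minus oxidation state 4 gives a d³ configuration.
In an octahedral field the d³ configuration is t₂g³e_g⁰ (only one arrangement possible), giving 3 unpaired electrons.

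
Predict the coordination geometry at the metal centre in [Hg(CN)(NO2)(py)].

Each cyanide is −1; each nitro (N-bound nitrite) is −1; pyridine is neutral; balancing the 0 overall charge requires Hg(II).
Hg sits in group 12, so the d-electron count is 12 − 2 = 10.
Coordination number: 3.
Three ligands around a d¹⁰ centre minimise repulsion in a trigonal-planar arrangement.

trigonal planar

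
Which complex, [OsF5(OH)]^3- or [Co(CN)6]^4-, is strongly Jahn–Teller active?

[OsF5(OH)]^3-: Each fluoride is −1; each hydroxide is −1; balancing the −3 overall charge requires Os(III). Group 8 minus oxidation state 3 gives a d⁵ configuration. A 5d ion has a large Δₒ and is invariably low-spin. The d⁵ configuration leaves the e_g set evenly filled (or empty) — no strong Jahn–Teller driving force.
[Co(CN)6]^4-: Ligand charges: each cyanide is −1. With an overall charge of −4 the cobalt centre must be in the +2 oxidation state. Group 9 minus oxidation state 2 gives a d⁷ configuration. Cyanide is a strong-field ligand (high in the spectrochemical series) for a first-row metal, so the complex is low-spin. The t₂g⁶e_g¹ (low-spin) configuration has an unevenly filled e_g set; the Jahn–Teller theorem predicts a tetragonal distortion (typically axial elongation) to lift the degeneracy.

[Co(CN)6]^4-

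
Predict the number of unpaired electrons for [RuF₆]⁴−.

Summing ligand charges against the −4 overall charge gives an oxidation state of +2 for ruthenium.
Group 8 minus oxidation state 2 gives a d⁶ configuration.
The spin state decides the count: a 4d ion has a large Δₒ and is invariably low-spin.
An octahedral low-spin d⁶ ion is t₂g⁶e_g⁰, giving 0 unpaired electrons.

0 unpaired electrons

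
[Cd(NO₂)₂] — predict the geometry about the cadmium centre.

linear

Each nitro (N-bound nitrite) is −1; balancing the 0 overall charge requires Cd(II).
Cadmium is a group-12 element; Cd(II) is therefore d¹⁰.
Coordination number: 2.
A d¹⁰ ion with only two ligands adopts a linear arrangement (sp hybridisation; no CFSE preference).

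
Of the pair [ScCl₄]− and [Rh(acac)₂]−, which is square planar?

For [ScCl₄]−: Summing ligand charges against the −1 overall charge gives an oxidation state of +3 for scandium. Group 3 minus oxidation state 3 gives a d⁰ configuration. A d⁰ ion has no crystal-field stabilisation preference between square planar and tetrahedral, so four ligands adopt the sterically favoured tetrahedral geometry. → tetrahedral.
For [Rh(acac)₂]−: Ligand charges: each acetylacetonate is −1. With an overall charge of −1 the rhodium centre must be in the +1 oxidation state. Rhodium is a group-9 element; Rh(I) is therefore d⁸. A 4d d⁸ ion has a large crystal-field splitting; square planar leaves the high-energy d_{x²−y²} orbital empty and maximises CFSE. → square planar.

[Rh(acac)₂]−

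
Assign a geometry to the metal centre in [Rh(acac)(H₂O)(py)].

square planar

Ligand charges: each acetylacetonate is −1; water is neutral; pyridine is neutral. With an overall charge of 0 the rhodium centre must be in the +1 oxidation state.
Rh sits in group 9, so the d-electron count is 9 − 1 = 8.
Counting donor atoms: 1×acetylacetonate (bidentate) → 2 donors; 1×water (monodentate) → 1 donor; 1×pyridine (monodentate) → 1 donor. Coordination number = 4.
A 4d d⁸ ion has a large crystal-field splitting; square planar leaves the high-energy d_{x²−y²} orbital empty and maximises CFSE.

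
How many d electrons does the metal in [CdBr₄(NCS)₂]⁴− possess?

d10

Each bromide is −1; each isothiocyanate is −1; balancing the −4 overall charge requires Cd(II).
Cadmium is a group-12 element; Cd(II) is therefore d¹⁰.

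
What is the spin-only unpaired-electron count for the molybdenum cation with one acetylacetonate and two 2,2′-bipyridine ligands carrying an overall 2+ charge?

Summing ligand charges against the +2 overall charge gives an oxidation state of +3 for molybdenum.
Molybdenum is a group-6 element; Mo(III) is therefore d³.
Counting donor atoms: 1×acetylacetonate (bidentate) → 2 donors; 2×2,2′-bipyridine (bidentate) → 4 donors. Coordination number = 6.
In an octahedral field the d³ configuration is t₂g³e_g⁰ (only one arrangement possible), giving 3 unpaired electrons.

3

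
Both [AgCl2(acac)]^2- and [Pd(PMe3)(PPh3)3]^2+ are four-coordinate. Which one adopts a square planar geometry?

[Pd(PMe3)(PPh3)3]^2+

For [AgCl2(acac)]^2-: Ligand charges: each chloride is −1; each acetylacetonate is −1. With an overall charge of −2 the silver centre must be in the +1 oxidation state. Ag sits in group 11, so the d-electron count is 11 − 1 = 10. A d¹⁰ ion has no crystal-field stabilisation preference between square planar and tetrahedral, so four ligands adopt the sterically favoured tetrahedral geometry. → tetrahedral.
For [Pd(PMe3)(PPh3)3]^2+: Summing ligand charges against the +2 overall charge gives an oxidation state of +2 for palladium. Group 10 minus oxidation state 2 gives a d⁸ configuration. A 4d d⁸ ion has a large crystal-field splitting; square planar leaves the high-energy d_{x²−y²} orbital empty and maximises CFSE. → square planar.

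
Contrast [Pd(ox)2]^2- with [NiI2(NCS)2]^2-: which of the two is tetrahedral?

[NiI2(NCS)2]^2-

For [Pd(ox)2]^2-: Ligand charges: each oxalate is −2. With an overall charge of −2 the palladium centre must be in the +2 oxidation state. Group 10 minus oxidation state 2 gives a d⁸ configuration. A 4d d⁸ ion has a large crystal-field splitting; square planar leaves the high-energy d_{x²−y²} orbital empty and maximises CFSE. → square planar.
For [NiI2(NCS)2]^2-: Summing ligand charges against the −2 overall charge gives an oxidation state of +2 for nickel. Ni sits in group 10, so the d-electron count is 10 − 2 = 8. Iodide and isothiocyanate are weak-field ligands. With weak-field ligands the CFSE gain from square planar is small, so a 3d d⁸ ion takes the sterically preferred tetrahedral geometry. → tetrahedral.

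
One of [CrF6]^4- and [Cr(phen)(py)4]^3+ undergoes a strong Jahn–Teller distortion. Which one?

[CrF6]^4-

[CrF6]^4-: Each fluoride is −1; balancing the −4 overall charge requires Cr(II). Chromium is a group-6 element; Cr(II) is therefore d⁴. Fluoride is a weak-field ligand for a first-row metal, so the complex is high-spin. The t₂g³e_g¹ (high-spin) configuration has an unevenly filled e_g set; the Jahn–Teller theorem predicts a tetragonal distortion (typically axial elongation) to lift the degeneracy.
[Cr(phen)(py)4]^3+: 1,10-phenanthroline is neutral; pyridine is neutral; balancing the +3 overall charge requires Cr(III). Cr sits in group 6, so the d-electron count is 6 − 3 = 3. The d³ configuration leaves the e_g set evenly filled (or empty) — no strong Jahn–Teller driving force.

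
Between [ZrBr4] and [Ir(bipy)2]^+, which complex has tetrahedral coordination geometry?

For [ZrBr4]: Summing ligand charges against the 0 overall charge gives an oxidation state of +4 for zirconium. Zirconium is a group-4 element; Zr(IV) is therefore d⁰. A d⁰ ion has no crystal-field stabilisation preference between square planar and tetrahedral, so four ligands adopt the sterically favoured tetrahedral geometry. → tetrahedral.
For [Ir(bipy)2]^+: Summing ligand charges against the +1 overall charge gives an oxidation state of +1 for iridium. Iridium is a group-9 element; Ir(I) is therefore d⁸. A 5d d⁸ ion has a large crystal-field splitting; square planar leaves the high-energy d_{x²−y²} orbital empty and maximises CFSE. → square planar.

[ZrBr4]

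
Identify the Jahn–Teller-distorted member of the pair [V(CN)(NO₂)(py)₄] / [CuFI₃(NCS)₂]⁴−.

[V(CN)(NO₂)(py)₄]: Summing ligand charges against the 0 overall charge gives an oxidation state of +2 for vanadium. Group 5 minus oxidation state 2 gives a d³ configuration. The d³ configuration leaves the e_g set evenly filled (or empty) — no strong Jahn–Teller driving force.
[CuFI₃(NCS)₂]⁴−: Ligand charges: each fluoride is −1; each iodide is −1; each isothiocyanate is −1. With an overall charge of −4 the copper centre must be in the +2 oxidation state. Cu sits in group 11, so the d-electron count is 11 − 2 = 9. The t₂g⁶e_g³ configuration has an unevenly filled e_g set; the Jahn–Teller theorem predicts a tetragonal distortion (typically axial elongation) to lift the degeneracy.

[CuFI₃(NCS)₂]⁴−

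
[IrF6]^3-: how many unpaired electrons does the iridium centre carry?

Each fluoride is −1; balancing the −3 overall charge requires Ir(III).
Iridium is a group-9 element; Ir(III) is therefore d⁶.
The spin state decides the count: a 5d ion has a large Δₒ and is invariably low-spin.
An octahedral low-spin d⁶ ion is t₂g⁶e_g⁰, giving 0 unpaired electrons.

0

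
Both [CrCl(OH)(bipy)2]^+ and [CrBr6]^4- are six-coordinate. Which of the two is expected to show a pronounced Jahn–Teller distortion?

[CrBr6]^4-

[CrCl(OH)(bipy)2]^+: Ligand charges: each chloride is −1; each hydroxide is −1; 2,2′-bipyridine is neutral. With an overall charge of +1 the chromium centre must be in the +3 oxidation state. Cr sits in group 6, so the d-electron count is 6 − 3 = 3. The d³ configuration leaves the e_g set evenly filled (or empty) — no strong Jahn–Teller driving force.
[CrBr6]^4-: Ligand charges: each bromide is −1. With an overall charge of −4 the chromium centre must be in the +2 oxidation state. Cr sits in group 6, so the d-electron count is 6 − 2 = 4. Bromide is a weak-field ligand for a first-row metal, so the complex is high-spin. The t₂g³e_g¹ (high-spin) configuration has an unevenly filled e_g set; the Jahn–Teller theorem predicts a tetragonal distortion (typically axial elongation) to lift the degeneracy.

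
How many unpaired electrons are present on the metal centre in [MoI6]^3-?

Ligand charges: each iodide is −1. With an overall charge of −3 the molybdenum centre must be in the +3 oxidation state.
Molybdenum is a group-6 element; Mo(III) is therefore d³.
In an octahedral field the d³ configuration is t₂g³e_g⁰ (only one arrangement possible), giving 3 unpaired electrons.

3 unpaired electrons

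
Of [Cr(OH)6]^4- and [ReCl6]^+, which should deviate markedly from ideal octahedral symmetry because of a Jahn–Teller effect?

[Cr(OH)6]^4-

[Cr(OH)6]^4-: Ligand charges: each hydroxide is −1. With an overall charge of −4 the chromium centre must be in the +2 oxidation state. Chromium is a group-6 element; Cr(II) is therefore d⁴. Hydroxide is a weak-field ligand for a first-row metal, so the complex is high-spin. The t₂g³e_g¹ (high-spin) configuration has an unevenly filled e_g set; the Jahn–Teller theorem predicts a tetragonal distortion (typically axial elongation) to lift the degeneracy.
[ReCl6]^+: Ligand charges: each chloride is −1. With an overall charge of +1 the rhenium centre must be in the +7 oxidation state. Rhenium is a group-7 element; Re(VII) is therefore d⁰. The d⁰ configuration leaves the e_g set evenly filled (or empty) — no strong Jahn–Teller driving force.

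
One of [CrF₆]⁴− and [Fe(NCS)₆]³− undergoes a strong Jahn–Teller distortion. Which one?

[CrF₆]⁴−

[CrF₆]⁴−: Each fluoride is −1; balancing the −4 overall charge requires Cr(II). Group 6 minus oxidation state 2 gives a d⁴ configuration. Fluoride is a weak-field ligand for a first-row metal, so the complex is high-spin. The t₂g³e_g¹ (high-spin) configuration has an unevenly filled e_g set; the Jahn–Teller theorem predicts a tetragonal distortion (typically axial elongation) to lift the degeneracy.
[Fe(NCS)₆]³−: Summing ligand charges against the −3 overall charge gives an oxidation state of +3 for iron. Group 8 minus oxidation state 3 gives a d⁵ configuration. Isothiocyanate is a weak-field ligand for a first-row metal, so the complex is high-spin. The d⁵ configuration leaves the e_g set evenly filled (or empty) — no strong Jahn–Teller driving force.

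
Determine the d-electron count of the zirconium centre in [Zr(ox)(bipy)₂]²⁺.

Ligand charges: each oxalate is −2; 2,2′-bipyridine is neutral. With an overall charge of +2 the zirconium centre must be in the +4 oxidation state.
Zirconium is a group-4 element; Zr(IV) is therefore d⁰.

d⁰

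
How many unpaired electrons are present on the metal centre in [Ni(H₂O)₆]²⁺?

2

Summing ligand charges against the +2 overall charge gives an oxidation state of +2 for nickel.
Group 10 minus oxidation state 2 gives a d⁸ configuration.
In an octahedral field the d⁸ configuration is t₂g⁶e_g² (only one arrangement possible), giving 2 unpaired electrons.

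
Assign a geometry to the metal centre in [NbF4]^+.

Each fluoride is −1; balancing the +1 overall charge requires Nb(V).
Niobium is a group-5 element; Nb(V) is therefore d⁰.
Coordination number: 4.
A d⁰ ion has no crystal-field stabilisation preference between square planar and tetrahedral, so four ligands adopt the sterically favoured tetrahedral geometry.

tetrahedral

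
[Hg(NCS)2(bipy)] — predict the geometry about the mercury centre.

Summing ligand charges against the 0 overall charge gives an oxidation state of +2 for mercury.
Hg sits in group 12, so the d-electron count is 12 − 2 = 10.
Counting donor atoms: 2×isothiocyanate (monodentate) → 2 donors; 1×2,2′-bipyridine (bidentate) → 2 donors. Coordination number = 4.
A d¹⁰ ion has no crystal-field stabilisation preference between square planar and tetrahedral, so four ligands adopt the sterically favoured tetrahedral geometry.

tetrahedral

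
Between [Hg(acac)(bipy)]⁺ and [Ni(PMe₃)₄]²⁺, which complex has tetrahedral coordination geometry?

For [Hg(acac)(bipy)]⁺: Each acetylacetonate is −1; 2,2′-bipyridine is neutral; balancing the +1 overall charge requires Hg(II). Hg sits in group 12, so the d-electron count is 12 − 2 = 10. A d¹⁰ ion has no crystal-field stabilisation preference between square planar and tetrahedral, so four ligands adopt the sterically favoured tetrahedral geometry. → tetrahedral.
For [Ni(PMe₃)₄]²⁺: Trimethylphosphine is neutral; balancing the +2 overall charge requires Ni(II). Nickel is a group-10 element; Ni(II) is therefore d⁸. Trimethylphosphine is a strong-field ligand (high in the spectrochemical series). A 3d d⁸ ion with strong-field ligands gains enough CFSE to favour square planar over tetrahedral. → square planar.

[Hg(acac)(bipy)]⁺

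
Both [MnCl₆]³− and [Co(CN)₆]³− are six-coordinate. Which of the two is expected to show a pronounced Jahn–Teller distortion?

[MnCl₆]³−: Summing ligand charges against the −3 overall charge gives an oxidation state of +3 for manganese. Manganese is a group-7 element; Mn(III) is therefore d⁴. Chloride is a weak-field ligand for a first-row metal, so the complex is high-spin. The t₂g³e_g¹ (high-spin) configuration has an unevenly filled e_g set; the Jahn–Teller theorem predicts a tetragonal distortion (typically axial elongation) to lift the degeneracy.
[Co(CN)₆]³−: Ligand charges: each cyanide is −1. With an overall charge of −3 the cobalt centre must be in the +3 oxidation state. Cobalt is a group-9 element; Co(III) is therefore d⁶. Co(III) has an exceptionally large octahedral splitting and is low-spin with essentially every ligand except fluoride. The d⁶ configuration leaves the e_g set evenly filled (or empty) — no strong Jahn–Teller driving force.

[MnCl₆]³−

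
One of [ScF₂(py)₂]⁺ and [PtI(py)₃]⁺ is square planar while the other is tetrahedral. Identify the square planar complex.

For [ScF₂(py)₂]⁺: Summing ligand charges against the +1 overall charge gives an oxidation state of +3 for scandium. Scandium is a group-3 element; Sc(III) is therefore d⁰. A d⁰ ion has no crystal-field stabilisation preference between square planar and tetrahedral, so four ligands adopt the sterically favoured tetrahedral geometry. → tetrahedral.
For [PtI(py)₃]⁺: Summing ligand charges against the +1 overall charge gives an oxidation state of +2 for platinum. Pt sits in group 10, so the d-electron count is 10 − 2 = 8. A 5d d⁸ ion has a large crystal-field splitting; square planar leaves the high-energy d_{x²−y²} orbital empty and maximises CFSE. → square planar.

[PtI(py)₃]⁺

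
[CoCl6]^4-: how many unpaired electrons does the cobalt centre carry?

3

Ligand charges: each chloride is −1. With an overall charge of −4 the cobalt centre must be in the +2 oxidation state.
Co sits in group 9, so the d-electron count is 9 − 2 = 7.
The spin state decides the count: Chloride is a weak-field ligand for a first-row metal, so the complex is high-spin.
An octahedral high-spin d⁷ ion is t₂g⁵e_g², giving 3 unpaired electrons.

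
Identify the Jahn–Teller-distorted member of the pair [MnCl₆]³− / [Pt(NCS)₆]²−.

[MnCl₆]³−

[MnCl₆]³−: Each chloride is −1; balancing the −3 overall charge requires Mn(III). Group 7 minus oxidation state 3 gives a d⁴ configuration. Chloride is a weak-field ligand for a first-row metal, so the complex is high-spin. The t₂g³e_g¹ (high-spin) configuration has an unevenly filled e_g set; the Jahn–Teller theorem predicts a tetragonal distortion (typically axial elongation) to lift the degeneracy.
[Pt(NCS)₆]²−: Each isothiocyanate is −1; balancing the −2 overall charge requires Pt(IV). Pt sits in group 10, so the d-electron count is 10 − 4 = 6. A 5d ion has a large Δₒ and is invariably low-spin. The d⁶ configuration leaves the e_g set evenly filled (or empty) — no strong Jahn–Teller driving force.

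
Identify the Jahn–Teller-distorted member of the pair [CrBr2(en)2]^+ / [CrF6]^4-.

[CrF6]^4-

[CrBr2(en)2]^+: Ligand charges: each bromide is −1; ethylenediamine is neutral. With an overall charge of +1 the chromium centre must be in the +3 oxidation state. Cr sits in group 6, so the d-electron count is 6 − 3 = 3. The d³ configuration leaves the e_g set evenly filled (or empty) — no strong Jahn–Teller driving force.
[CrF6]^4-: Ligand charges: each fluoride is −1. With an overall charge of −4 the chromium centre must be in the +2 oxidation state. Chromium is a group-6 element; Cr(II) is therefore d⁴. Fluoride is a weak-field ligand for a first-row metal, so the complex is high-spin. The t₂g³e_g¹ (high-spin) configuration has an unevenly filled e_g set; the Jahn–Teller theorem predicts a tetragonal distortion (typically axial elongation) to lift the degeneracy.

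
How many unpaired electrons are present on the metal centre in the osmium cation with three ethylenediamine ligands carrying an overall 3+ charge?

Ethylenediamine is neutral; balancing the +3 overall charge requires Os(III).
Group 8 minus oxidation state 3 gives a d⁵ configuration.
Counting donor atoms: 3×ethylenediamine (bidentate) → 6 donors. Coordination number = 6.
The spin state decides the count: a 5d ion has a large Δₒ and is invariably low-spin.
An octahedral low-spin d⁵ ion is t₂g⁵e_g⁰, giving 1 unpaired electron.

1 unpaired electron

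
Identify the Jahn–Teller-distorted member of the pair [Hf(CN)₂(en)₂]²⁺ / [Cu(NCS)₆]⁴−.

[Cu(NCS)₆]⁴−

[Hf(CN)₂(en)₂]²⁺: Summing ligand charges against the +2 overall charge gives an oxidation state of +4 for hafnium. Hafnium is a group-4 element; Hf(IV) is therefore d⁰. The d⁰ configuration leaves the e_g set evenly filled (or empty) — no strong Jahn–Teller driving force.
[Cu(NCS)₆]⁴−: Ligand charges: each isothiocyanate is −1. With an overall charge of −4 the copper centre must be in the +2 oxidation state. Copper is a group-11 element; Cu(II) is therefore d⁹. The t₂g⁶e_g³ configuration has an unevenly filled e_g set; the Jahn–Teller theorem predicts a tetragonal distortion (typically axial elongation) to lift the degeneracy.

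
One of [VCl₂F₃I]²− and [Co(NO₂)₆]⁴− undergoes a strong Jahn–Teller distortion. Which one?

[VCl₂F₃I]²−: Each chloride is −1; each fluoride is −1; each iodide is −1; balancing the −2 overall charge requires V(IV). Group 5 minus oxidation state 4 gives a d¹ configuration. The d¹ configuration leaves the e_g set evenly filled (or empty) — no strong Jahn–Teller driving force.
[Co(NO₂)₆]⁴−: Summing ligand charges against the −4 overall charge gives an oxidation state of +2 for cobalt. Cobalt is a group-9 element; Co(II) is therefore d⁷. Nitro (N-bound nitrite) is a strong-field ligand (high in the spectrochemical series) for a first-row metal, so the complex is low-spin. The t₂g⁶e_g¹ (low-spin) configuration has an unevenly filled e_g set; the Jahn–Teller theorem predicts a tetragonal distortion (typically axial elongation) to lift the degeneracy.

[Co(NO₂)₆]⁴−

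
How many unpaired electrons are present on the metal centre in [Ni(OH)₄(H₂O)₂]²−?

2 unpaired electrons

Summing ligand charges against the −2 overall charge gives an oxidation state of +2 for nickel.
Nickel is a group-10 element; Ni(II) is therefore d⁸.
In an octahedral field the d⁸ configuration is t₂g⁶e_g² (only one arrangement possible), giving 2 unpaired electrons.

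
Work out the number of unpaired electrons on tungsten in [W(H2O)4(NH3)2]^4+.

2 unpaired electrons

Water is neutral; ammonia is neutral; balancing the +4 overall charge requires W(IV).
Group 6 minus oxidation state 4 gives a d² configuration.
In an octahedral field the d² configuration is t₂g²e_g⁰ (only one arrangement possible), giving 2 unpaired electrons.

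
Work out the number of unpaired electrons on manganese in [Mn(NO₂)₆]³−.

2

Each nitro (N-bound nitrite) is −1; balancing the −3 overall charge requires Mn(III).
Manganese is a group-7 element; Mn(III) is therefore d⁴.
The spin state decides the count: Nitro (N-bound nitrite) is a strong-field ligand (high in the spectrochemical series) for a first-row metal, so the complex is low-spin.
An octahedral low-spin d⁴ ion is t₂g⁴e_g⁰, giving 2 unpaired electrons.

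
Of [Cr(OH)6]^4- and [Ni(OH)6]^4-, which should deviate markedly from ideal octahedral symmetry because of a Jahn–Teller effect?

[Cr(OH)6]^4-: Each hydroxide is −1; balancing the −4 overall charge requires Cr(II). Chromium is a group-6 element; Cr(II) is therefore d⁴. Hydroxide is a weak-field ligand for a first-row metal, so the complex is high-spin. The t₂g³e_g¹ (high-spin) configuration has an unevenly filled e_g set; the Jahn–Teller theorem predicts a tetragonal distortion (typically axial elongation) to lift the degeneracy.
[Ni(OH)6]^4-: Each hydroxide is −1; balancing the −4 overall charge requires Ni(II). Group 10 minus oxidation state 2 gives a d⁸ configuration. The d⁸ configuration leaves the e_g set evenly filled (or empty) — no strong Jahn–Teller driving force.

[Cr(OH)6]^4-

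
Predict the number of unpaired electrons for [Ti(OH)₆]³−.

Ligand charges: each hydroxide is −1. With an overall charge of −3 the titanium centre must be in the +3 oxidation state.
Group 4 minus oxidation state 3 gives a d¹ configuration.
In an octahedral field the d¹ configuration is t₂g¹e_g⁰ (only one arrangement possible), giving 1 unpaired electron.

1 unpaired electron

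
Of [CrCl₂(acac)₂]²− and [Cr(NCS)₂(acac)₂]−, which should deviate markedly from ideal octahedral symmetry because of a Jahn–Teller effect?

[CrCl₂(acac)₂]²−

[CrCl₂(acac)₂]²−: Each chloride is −1; each acetylacetonate is −1; balancing the −2 overall charge requires Cr(II). Cr sits in group 6, so the d-electron count is 6 − 2 = 4. Acetylacetonate and chloride are weak-field ligands for a first-row metal, so the complex is high-spin. The t₂g³e_g¹ (high-spin) configuration has an unevenly filled e_g set; the Jahn–Teller theorem predicts a tetragonal distortion (typically axial elongation) to lift the degeneracy.
[Cr(NCS)₂(acac)₂]−: Ligand charges: each isothiocyanate is −1; each acetylacetonate is −1. With an overall charge of −1 the chromium centre must be in the +3 oxidation state. Chromium is a group-6 element; Cr(III) is therefore d³. The d³ configuration leaves the e_g set evenly filled (or empty) — no strong Jahn–Teller driving force.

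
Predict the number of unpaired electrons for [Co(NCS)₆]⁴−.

3 unpaired electrons

Ligand charges: each isothiocyanate is −1. With an overall charge of −4 the cobalt centre must be in the +2 oxidation state.
Group 9 minus oxidation state 2 gives a d⁷ configuration.
The spin state decides the count: Isothiocyanate is a weak-field ligand for a first-row metal, so the complex is high-spin.
An octahedral high-spin d⁷ ion is t₂g⁵e_g², giving 3 unpaired electrons.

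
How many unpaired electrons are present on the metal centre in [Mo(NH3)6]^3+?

Ligand charges: ammonia is neutral. With an overall charge of +3 the molybdenum centre must be in the +3 oxidation state.
Group 6 minus oxidation state 3 gives a d³ configuration.
In an octahedral field the d³ configuration is t₂g³e_g⁰ (only one arrangement possible), giving 3 unpaired electrons.

3 unpaired electrons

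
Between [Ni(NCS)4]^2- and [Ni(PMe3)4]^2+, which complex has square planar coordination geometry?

[Ni(PMe3)4]^2+

For [Ni(NCS)4]^2-: Ligand charges: each isothiocyanate is −1. With an overall charge of −2 the nickel centre must be in the +2 oxidation state. Ni sits in group 10, so the d-electron count is 10 − 2 = 8. Isothiocyanate is a weak-field ligand. With weak-field ligands the CFSE gain from square planar is small, so a 3d d⁸ ion takes the sterically preferred tetrahedral geometry. → tetrahedral.
For [Ni(PMe3)4]^2+: Trimethylphosphine is neutral; balancing the +2 overall charge requires Ni(II). Group 10 minus oxidation state 2 gives a d⁸ configuration. Trimethylphosphine is a strong-field ligand (high in the spectrochemical series). A 3d d⁸ ion with strong-field ligands gains enough CFSE to favour square planar over tetrahedral. → square planar.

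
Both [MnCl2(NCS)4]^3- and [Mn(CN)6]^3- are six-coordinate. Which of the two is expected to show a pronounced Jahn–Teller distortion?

[MnCl2(NCS)4]^3-

[MnCl2(NCS)4]^3-: Summing ligand charges against the −3 overall charge gives an oxidation state of +3 for manganese. Group 7 minus oxidation state 3 gives a d⁴ configuration. Chloride and isothiocyanate are weak-field ligands for a first-row metal, so the complex is high-spin. The t₂g³e_g¹ (high-spin) configuration has an unevenly filled e_g set; the Jahn–Teller theorem predicts a tetragonal distortion (typically axial elongation) to lift the degeneracy.
[Mn(CN)6]^3-: Summing ligand charges against the −3 overall charge gives an oxidation state of +3 for manganese. Group 7 minus oxidation state 3 gives a d⁴ configuration. Cyanide is a strong-field ligand (high in the spectrochemical series) for a first-row metal, so the complex is low-spin. The d⁴ configuration leaves the e_g set evenly filled (or empty) — no strong Jahn–Teller driving force.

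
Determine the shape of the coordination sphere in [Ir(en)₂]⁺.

square planar

Summing ligand charges against the +1 overall charge gives an oxidation state of +1 for iridium.
Iridium is a group-9 element; Ir(I) is therefore d⁸.
Counting donor atoms: 2×ethylenediamine (bidentate) → 4 donors. Coordination number = 4.
A 5d d⁸ ion has a large crystal-field splitting; square planar leaves the high-energy d_{x²−y²} orbital empty and maximises CFSE.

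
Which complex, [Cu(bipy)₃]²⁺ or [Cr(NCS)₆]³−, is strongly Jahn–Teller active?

[Cu(bipy)₃]²⁺

[Cu(bipy)₃]²⁺: 2,2′-bipyridine is neutral; balancing the +2 overall charge requires Cu(II). Copper is a group-11 element; Cu(II) is therefore d⁹. The t₂g⁶e_g³ configuration has an unevenly filled e_g set; the Jahn–Teller theorem predicts a tetragonal distortion (typically axial elongation) to lift the degeneracy.
[Cr(NCS)₆]³−: Each isothiocyanate is −1; balancing the −3 overall charge requires Cr(III). Chromium is a group-6 element; Cr(III) is therefore d³. The d³ configuration leaves the e_g set evenly filled (or empty) — no strong Jahn–Teller driving force.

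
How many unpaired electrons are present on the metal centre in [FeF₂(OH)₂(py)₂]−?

5 unpaired electrons

Summing ligand charges against the −1 overall charge gives an oxidation state of +3 for iron.
Fe sits in group 8, so the d-electron count is 8 − 3 = 5.
The spin state decides the count: Fluoride and hydroxide are weak-field ligands for a first-row metal, so the complex is high-spin.
An octahedral high-spin d⁵ ion is t₂g³e_g², giving 5 unpaired electrons.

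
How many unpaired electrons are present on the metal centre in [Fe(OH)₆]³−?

Summing ligand charges against the −3 overall charge gives an oxidation state of +3 for iron.
Iron is a group-8 element; Fe(III) is therefore d⁵.
The spin state decides the count: Hydroxide is a weak-field ligand for a first-row metal, so the complex is high-spin.
An octahedral high-spin d⁵ ion is t₂g³e_g², giving 5 unpaired electrons.

5 unpaired electrons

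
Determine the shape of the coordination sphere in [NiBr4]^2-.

Ligand charges: each bromide is −1. With an overall charge of −2 the nickel centre must be in the +2 oxidation state.
Nickel is a group-10 element; Ni(II) is therefore d⁸.
With 4 monodentate ligands the coordination number is 4.
Bromide is a weak-field ligand.
With weak-field ligands the CFSE gain from square planar is small, so a 3d d⁸ ion takes the sterically preferred tetrahedral geometry.

tetrahedral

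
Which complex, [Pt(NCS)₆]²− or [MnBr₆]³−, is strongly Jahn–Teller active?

[MnBr₆]³−

[Pt(NCS)₆]²−: Each isothiocyanate is −1; balancing the −2 overall charge requires Pt(IV). Pt sits in group 10, so the d-electron count is 10 − 4 = 6. A 5d ion has a large Δₒ and is invariably low-spin. The d⁶ configuration leaves the e_g set evenly filled (or empty) — no strong Jahn–Teller driving force.
[MnBr₆]³−: Summing ligand charges against the −3 overall charge gives an oxidation state of +3 for manganese. Mn sits in group 7, so the d-electron count is 7 − 3 = 4. Bromide is a weak-field ligand for a first-row metal, so the complex is high-spin. The t₂g³e_g¹ (high-spin) configuration has an unevenly filled e_g set; the Jahn–Teller theorem predicts a tetragonal distortion (typically axial elongation) to lift the degeneracy.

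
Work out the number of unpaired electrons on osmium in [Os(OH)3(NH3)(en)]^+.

2 unpaired electrons

Each hydroxide is −1; ammonia is neutral; ethylenediamine is neutral; balancing the +1 overall charge requires Os(IV).
Osmium is a group-8 element; Os(IV) is therefore d⁴.
Counting donor atoms: 3×hydroxide (monodentate) → 3 donors; 1×ammonia (monodentate) → 1 donor; 1×ethylenediamine (bidentate) → 2 donors. Coordination number = 6.
The spin state decides the count: a 5d ion has a large Δₒ and is invariably low-spin.
An octahedral low-spin d⁴ ion is t₂g⁴e_g⁰, giving 2 unpaired electrons.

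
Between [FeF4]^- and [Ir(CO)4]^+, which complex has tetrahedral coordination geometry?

For [FeF4]^-: Each fluoride is −1; balancing the −1 overall charge requires Fe(III). Iron is a group-8 element; Fe(III) is therefore d⁵. A high-spin d⁵ ion has zero CFSE in either geometry, so four ligands adopt the sterically favoured tetrahedral geometry. → tetrahedral.
For [Ir(CO)4]^+: Summing ligand charges against the +1 overall charge gives an oxidation state of +1 for iridium. Iridium is a group-9 element; Ir(I) is therefore d⁸. A 5d d⁸ ion has a large crystal-field splitting; square planar leaves the high-energy d_{x²−y²} orbital empty and maximises CFSE. → square planar.

[FeF4]^-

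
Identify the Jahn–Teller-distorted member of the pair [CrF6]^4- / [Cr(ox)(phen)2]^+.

[CrF6]^4-: Summing ligand charges against the −4 overall charge gives an oxidation state of +2 for chromium. Group 6 minus oxidation state 2 gives a d⁴ configuration. Fluoride is a weak-field ligand for a first-row metal, so the complex is high-spin. The t₂g³e_g¹ (high-spin) configuration has an unevenly filled e_g set; the Jahn–Teller theorem predicts a tetragonal distortion (typically axial elongation) to lift the degeneracy.
[Cr(ox)(phen)2]^+: Ligand charges: each oxalate is −2; 1,10-phenanthroline is neutral. With an overall charge of +1 the chromium centre must be in the +3 oxidation state. Group 6 minus oxidation state 3 gives a d³ configuration. The d³ configuration leaves the e_g set evenly filled (or empty) — no strong Jahn–Teller driving force.

[CrF6]^4-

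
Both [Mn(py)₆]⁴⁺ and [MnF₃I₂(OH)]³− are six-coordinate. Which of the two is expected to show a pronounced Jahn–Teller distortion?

[MnF₃I₂(OH)]³−

[Mn(py)₆]⁴⁺: Summing ligand charges against the +4 overall charge gives an oxidation state of +4 for manganese. Manganese is a group-7 element; Mn(IV) is therefore d³. The d³ configuration leaves the e_g set evenly filled (or empty) — no strong Jahn–Teller driving force.
[MnF₃I₂(OH)]³−: Ligand charges: each fluoride is −1; each iodide is −1; each hydroxide is −1. With an overall charge of −3 the manganese centre must be in the +3 oxidation state. Mn sits in group 7, so the d-electron count is 7 − 3 = 4. Fluoride, hydroxide, and iodide are weak-field ligands for a first-row metal, so the complex is high-spin. The t₂g³e_g¹ (high-spin) configuration has an unevenly filled e_g set; the Jahn–Teller theorem predicts a tetragonal distortion (typically axial elongation) to lift the degeneracy.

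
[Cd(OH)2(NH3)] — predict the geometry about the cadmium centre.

Each hydroxide is −1; ammonia is neutral; balancing the 0 overall charge requires Cd(II).
Group 12 minus oxidation state 2 gives a d¹⁰ configuration.
Coordination number: 3.
Three ligands around a d¹⁰ centre minimise repulsion in a trigonal-planar arrangement.

trigonal planar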